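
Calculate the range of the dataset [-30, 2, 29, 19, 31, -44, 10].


Maximum value: 31
Minimum value: -44
Range = 31 - (-44) = 75
Final answer: 75


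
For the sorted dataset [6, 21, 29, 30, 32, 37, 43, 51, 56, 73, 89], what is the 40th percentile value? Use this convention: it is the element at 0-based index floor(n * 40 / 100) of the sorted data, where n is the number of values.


The dataset has n = 11 elements.
Index = floor(11 * 40 / 100) = floor(440 / 100) = floor(4.4) = 4
Counting from index 0 in the sorted data, the element at index 4 is 32.
Final answer: 32


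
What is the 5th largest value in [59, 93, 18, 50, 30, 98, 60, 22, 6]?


Sort descending: [98, 93, 60, 59, 50, 30, 22, 18, 6]
The 5th element (1-indexed) is at index 4.
Value = 50
Final answer: 50


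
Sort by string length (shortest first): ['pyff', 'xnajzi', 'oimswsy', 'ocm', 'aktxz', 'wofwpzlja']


Compute lengths:
  'pyff' has length 4
  'xnajzi' has length 6
  'oimswsy' has length 7
  'ocm' has length 3
  'aktxz' has length 5
  'wofwpzlja' has length 9
Lengths in increasing order: 3 < 4 < 5 < 6 < 7 < 9
Listing the words in that order gives the answer.
Final answer: ['ocm', 'pyff', 'aktxz', 'xnajzi', 'oimswsy', 'wofwpzlja']


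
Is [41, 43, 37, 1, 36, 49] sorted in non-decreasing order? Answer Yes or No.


Check consecutive pairs:
  41 <= 43? True
  43 <= 37? False
  37 <= 1? False
  1 <= 36? True
  36 <= 49? True
2 consecutive pair(s) are out of order, so the list is not sorted.
Final answer: No


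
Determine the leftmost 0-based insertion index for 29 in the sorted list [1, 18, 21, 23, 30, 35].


List is sorted: [1, 18, 21, 23, 30, 35]
We need the leftmost position where 29 can be inserted, i.e. the first index whose element is >= 29 (or the end of the list if none is).
Binary search with low=0, high=6 (0-based indices):
  low=0, high=6, mid=3: a[3]=23 < 29, so low = 4
  low=4, high=6, mid=5: a[5]=35 >= 29, so high = 5
  low=4, high=5, mid=4: a[4]=30 >= 29, so high = 4
Now low = high = 4, so the insertion index is 4.
Final answer: 4


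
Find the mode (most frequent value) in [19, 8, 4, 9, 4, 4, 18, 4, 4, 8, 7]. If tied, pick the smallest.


Count the frequency of each value:
  4 appears 5 time(s)
  7 appears 1 time(s)
  8 appears 2 time(s)
  9 appears 1 time(s)
  18 appears 1 time(s)
  19 appears 1 time(s)
Maximum frequency is 5.
Only 4 reaches that frequency, so it is the mode.
Final answer: 4


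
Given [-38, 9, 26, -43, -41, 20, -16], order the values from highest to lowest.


Original list: [-38, 9, 26, -43, -41, 20, -16]
Repeatedly take the largest remaining element:
  Remaining [-38, 9, 26, -43, -41, 20, -16] -> largest is 26
  Remaining [-38, 9, -43, -41, 20, -16] -> largest is 20
  Remaining [-38, 9, -43, -41, -16] -> largest is 9
  Remaining [-38, -43, -41, -16] -> largest is -16
  Remaining [-38, -43, -41] -> largest is -38
  Remaining [-43, -41] -> largest is -41
  Remaining [-43] -> largest is -43
Collecting the picks in order gives the descending list.
Final answer: [26, 20, 9, -16, -38, -41, -43]


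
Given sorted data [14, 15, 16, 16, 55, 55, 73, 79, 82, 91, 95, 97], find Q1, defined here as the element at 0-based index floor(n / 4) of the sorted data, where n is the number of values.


The list has n = 12 elements.
Q1 index = floor(12 / 4) = floor(3) = 3
Counting from index 0 in the sorted data, the element at index 3 is 16.
Final answer: 16


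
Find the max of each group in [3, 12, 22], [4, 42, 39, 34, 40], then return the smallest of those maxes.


Find max of each group:
  Group 1: [3, 12, 22] -> max = 22
  Group 2: [4, 42, 39, 34, 40] -> max = 42
Maxes: [22, 42]
Minimum of maxes = 22
Final answer: 22


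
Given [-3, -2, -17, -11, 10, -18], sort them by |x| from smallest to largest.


Compute absolute values:
  |-3| = 3
  |-2| = 2
  |-17| = 17
  |-11| = 11
  |10| = 10
  |-18| = 18
Absolute values in increasing order: 2 < 3 < 10 < 11 < 17 < 18
Listing the original numbers in that order gives the answer.
Final answer: [-2, -3, 10, -11, -17, -18]


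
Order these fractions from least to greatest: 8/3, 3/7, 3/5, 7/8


Convert to decimal for comparison:
  8/3 = 2.6667
  3/7 = 0.4286
  3/5 = 0.6
  7/8 = 0.875
Decimals in increasing order: 0.4286 < 0.6 < 0.875 < 2.6667
Writing each back as its fraction gives the sorted order.
Final answer: 3/7, 3/5, 7/8, 8/3


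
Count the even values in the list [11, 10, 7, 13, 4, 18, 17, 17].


Check each element:
  11 is odd
  10 is even
  7 is odd
  13 is odd
  4 is even
  18 is even
  17 is odd
  17 is odd
Evens: [10, 4, 18]
Count of evens = 3
Final answer: 3


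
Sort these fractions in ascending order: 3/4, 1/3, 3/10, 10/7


Convert to decimal for comparison:
  3/4 = 0.75
  1/3 = 0.3333
  3/10 = 0.3
  10/7 = 1.4286
Decimals in increasing order: 0.3 < 0.3333 < 0.75 < 1.4286
Writing each back as its fraction gives the sorted order.
Final answer: 3/10, 1/3, 3/4, 10/7


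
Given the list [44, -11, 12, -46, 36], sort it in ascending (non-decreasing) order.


Original list: [44, -11, 12, -46, 36]
Repeatedly take the smallest remaining element:
  Remaining [44, -11, 12, -46, 36] -> smallest is -46
  Remaining [44, -11, 12, 36] -> smallest is -11
  Remaining [44, 12, 36] -> smallest is 12
  Remaining [44, 36] -> smallest is 36
  Remaining [44] -> smallest is 44
Collecting the picks in order gives the sorted list.
Final answer: [-46, -11, 12, 36, 44]


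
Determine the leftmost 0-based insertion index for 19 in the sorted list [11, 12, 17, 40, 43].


List is sorted: [11, 12, 17, 40, 43]
We need the leftmost position where 19 can be inserted, i.e. the first index whose element is >= 19 (or the end of the list if none is).
Binary search with low=0, high=5 (0-based indices):
  low=0, high=5, mid=2: a[2]=17 < 19, so low = 3
  low=3, high=5, mid=4: a[4]=43 >= 19, so high = 4
  low=3, high=4, mid=3: a[3]=40 >= 19, so high = 3
Now low = high = 3, so the insertion index is 3.
Final answer: 3


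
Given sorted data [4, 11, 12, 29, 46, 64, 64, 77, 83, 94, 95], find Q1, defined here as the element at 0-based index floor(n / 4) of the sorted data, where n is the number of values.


The list has n = 11 elements.
Q1 index = floor(11 / 4) = floor(2.75) = 2
Counting from index 0 in the sorted data, the element at index 2 is 12.
Final answer: 12


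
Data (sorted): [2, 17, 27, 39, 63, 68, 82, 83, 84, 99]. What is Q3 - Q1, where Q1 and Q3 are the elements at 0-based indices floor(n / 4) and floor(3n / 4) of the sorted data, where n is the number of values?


The data has n = 10 elements.
Q1 index = floor(10 / 4) = floor(2.5) = 2; Q3 index = floor(3 * 10 / 4) = floor(7.5) = 7
Q1 = element at index 2 = 27
Q3 = element at index 7 = 83
IQR = 83 - 27 = 56
Final answer: 56


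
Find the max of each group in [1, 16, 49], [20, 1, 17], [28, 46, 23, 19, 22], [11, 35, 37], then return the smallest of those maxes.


Find max of each group:
  Group 1: [1, 16, 49] -> max = 49
  Group 2: [20, 1, 17] -> max = 20
  Group 3: [28, 46, 23, 19, 22] -> max = 46
  Group 4: [11, 35, 37] -> max = 37
Maxes: [49, 20, 46, 37]
Minimum of maxes = 20
Final answer: 20


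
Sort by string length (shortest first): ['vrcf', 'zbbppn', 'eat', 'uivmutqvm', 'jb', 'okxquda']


Compute lengths:
  'vrcf' has length 4
  'zbbppn' has length 6
  'eat' has length 3
  'uivmutqvm' has length 9
  'jb' has length 2
  'okxquda' has length 7
Lengths in increasing order: 2 < 3 < 4 < 6 < 7 < 9
Listing the words in that order gives the answer.
Final answer: ['jb', 'eat', 'vrcf', 'zbbppn', 'okxquda', 'uivmutqvm']


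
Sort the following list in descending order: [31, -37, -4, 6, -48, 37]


Original list: [31, -37, -4, 6, -48, 37]
Repeatedly take the largest remaining element:
  Remaining [31, -37, -4, 6, -48, 37] -> largest is 37
  Remaining [31, -37, -4, 6, -48] -> largest is 31
  Remaining [-37, -4, 6, -48] -> largest is 6
  Remaining [-37, -4, -48] -> largest is -4
  Remaining [-37, -48] -> largest is -37
  Remaining [-48] -> largest is -48
Collecting the picks in order gives the descending list.
Final answer: [37, 31, 6, -4, -37, -48]


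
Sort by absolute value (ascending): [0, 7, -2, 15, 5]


Compute absolute values:
  |0| = 0
  |7| = 7
  |-2| = 2
  |15| = 15
  |5| = 5
Absolute values in increasing order: 0 < 2 < 5 < 7 < 15
Listing the original numbers in that order gives the answer.
Final answer: [0, -2, 5, 7, 15]


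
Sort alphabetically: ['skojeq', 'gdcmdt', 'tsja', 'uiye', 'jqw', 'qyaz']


Compare strings character by character (the first differing letter decides):
  'gdcmdt' < 'jqw' since 'g' < 'j' at position 1
  'jqw' < 'qyaz' since 'j' < 'q' at position 1
  'qyaz' < 'skojeq' since 'q' < 's' at position 1
  'skojeq' < 'tsja' since 's' < 't' at position 1
  'tsja' < 'uiye' since 't' < 'u' at position 1
Chaining these comparisons gives the alphabetical order.
Final answer: ['gdcmdt', 'jqw', 'qyaz', 'skojeq', 'tsja', 'uiye']


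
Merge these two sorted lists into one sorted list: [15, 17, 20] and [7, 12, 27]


List A: [15, 17, 20]
List B: [7, 12, 27]
Repeatedly compare the front elements and take the smaller:
  15 vs 7 -> take 7
  15 vs 12 -> take 12
  15 vs 27 -> take 15
  17 vs 27 -> take 17
  20 vs 27 -> take 20
  A is exhausted; append the rest of B: [27]
Final answer: [7, 12, 15, 17, 20, 27]


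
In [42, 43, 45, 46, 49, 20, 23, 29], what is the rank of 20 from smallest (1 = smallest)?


Sort ascending: [20, 23, 29, 42, 43, 45, 46, 49]
Find 20 in the sorted list.
20 is at position 1 (1-indexed).
Final answer: 1


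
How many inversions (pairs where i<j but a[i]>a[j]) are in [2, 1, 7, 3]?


For each element, count the later elements that are smaller than it:
  2 (index 0): smaller elements after it = [1] -> 1
  1 (index 1): smaller elements after it = [] -> 0
  7 (index 2): smaller elements after it = [3] -> 1
Total inversions = 1 + 0 + 1 = 2
Final answer: 2


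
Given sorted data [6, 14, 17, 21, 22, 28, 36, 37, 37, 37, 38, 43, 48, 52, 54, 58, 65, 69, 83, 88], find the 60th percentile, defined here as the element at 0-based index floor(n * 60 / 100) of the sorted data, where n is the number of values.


The dataset has n = 20 elements.
Index = floor(20 * 60 / 100) = floor(1200 / 100) = floor(12) = 12
Counting from index 0 in the sorted data, the element at index 12 is 48.
Final answer: 48


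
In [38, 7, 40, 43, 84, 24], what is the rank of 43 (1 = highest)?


Sort descending: [84, 43, 40, 38, 24, 7]
Find 43 in the sorted list.
43 is at position 2.
Final answer: 2


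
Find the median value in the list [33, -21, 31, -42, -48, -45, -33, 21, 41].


First, sort the list: [-48, -45, -42, -33, -21, 21, 31, 33, 41]
The list has 9 elements (odd count).
The middle index is 4 (0-based), and the element there is -21.
Final answer: -21


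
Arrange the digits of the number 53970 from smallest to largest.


The number 53970 has digits: 5, 3, 9, 7, 0
Sorted: 0, 3, 5, 7, 9
Joining the sorted digits gives the result.
Final answer: 03579


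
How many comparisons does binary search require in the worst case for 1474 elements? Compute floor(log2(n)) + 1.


Binary search halves the search space each step.
Maximum comparisons = floor(log2(1474)) + 1
log2(1474) = 10.5255
floor(log2(1474)) = 10, so 10 + 1 = 11
Final answer: 11


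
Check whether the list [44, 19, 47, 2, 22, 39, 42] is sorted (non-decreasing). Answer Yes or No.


Check consecutive pairs:
  44 <= 19? False
  19 <= 47? True
  47 <= 2? False
  2 <= 22? True
  22 <= 39? True
  39 <= 42? True
2 consecutive pair(s) are out of order, so the list is not sorted.
Final answer: No


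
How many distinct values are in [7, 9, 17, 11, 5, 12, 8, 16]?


List all unique values:
Distinct values: [5, 7, 8, 9, 11, 12, 16, 17]
Count = 8
Final answer: 8


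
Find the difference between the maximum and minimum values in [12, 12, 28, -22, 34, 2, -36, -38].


Maximum value: 34
Minimum value: -38
Range = 34 - (-38) = 72
Final answer: 72


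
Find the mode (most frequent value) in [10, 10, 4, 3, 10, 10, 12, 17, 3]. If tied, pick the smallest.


Count the frequency of each value:
  3 appears 2 time(s)
  4 appears 1 time(s)
  10 appears 4 time(s)
  12 appears 1 time(s)
  17 appears 1 time(s)
Maximum frequency is 4.
Only 10 reaches that frequency, so it is the mode.
Final answer: 10


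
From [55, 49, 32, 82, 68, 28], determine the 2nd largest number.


Sort descending: [82, 68, 55, 49, 32, 28]
The 2nd element (1-indexed) is at index 1.
Value = 68
Final answer: 68


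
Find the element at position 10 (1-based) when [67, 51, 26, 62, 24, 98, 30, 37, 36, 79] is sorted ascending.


Sort ascending: [24, 26, 30, 36, 37, 51, 62, 67, 79, 98]
The 10th element (1-indexed) is at index 9.
Value = 98
Final answer: 98


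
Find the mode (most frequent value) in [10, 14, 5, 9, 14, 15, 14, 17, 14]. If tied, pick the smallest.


Count the frequency of each value:
  5 appears 1 time(s)
  9 appears 1 time(s)
  10 appears 1 time(s)
  14 appears 4 time(s)
  15 appears 1 time(s)
  17 appears 1 time(s)
Maximum frequency is 4.
Only 14 reaches that frequency, so it is the mode.
Final answer: 14


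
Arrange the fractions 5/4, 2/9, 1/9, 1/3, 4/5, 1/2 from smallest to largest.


Convert to decimal for comparison:
  5/4 = 1.25
  2/9 = 0.2222
  1/9 = 0.1111
  1/3 = 0.3333
  4/5 = 0.8
  1/2 = 0.5
Decimals in increasing order: 0.1111 < 0.2222 < 0.3333 < 0.5 < 0.8 < 1.25
Writing each back as its fraction gives the sorted order.
Final answer: 1/9, 2/9, 1/3, 1/2, 4/5, 5/4


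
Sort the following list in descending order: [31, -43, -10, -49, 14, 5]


Original list: [31, -43, -10, -49, 14, 5]
Repeatedly take the largest remaining element:
  Remaining [31, -43, -10, -49, 14, 5] -> largest is 31
  Remaining [-43, -10, -49, 14, 5] -> largest is 14
  Remaining [-43, -10, -49, 5] -> largest is 5
  Remaining [-43, -10, -49] -> largest is -10
  Remaining [-43, -49] -> largest is -43
  Remaining [-49] -> largest is -49
Collecting the picks in order gives the descending list.
Final answer: [31, 14, 5, -10, -43, -49]


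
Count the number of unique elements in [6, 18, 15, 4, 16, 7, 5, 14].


List all unique values:
Distinct values: [4, 5, 6, 7, 14, 15, 16, 18]
Count = 8
Final answer: 8


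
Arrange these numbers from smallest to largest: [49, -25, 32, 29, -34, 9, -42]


Original list: [49, -25, 32, 29, -34, 9, -42]
Repeatedly take the smallest remaining element:
  Remaining [49, -25, 32, 29, -34, 9, -42] -> smallest is -42
  Remaining [49, -25, 32, 29, -34, 9] -> smallest is -34
  Remaining [49, -25, 32, 29, 9] -> smallest is -25
  Remaining [49, 32, 29, 9] -> smallest is 9
  Remaining [49, 32, 29] -> smallest is 29
  Remaining [49, 32] -> smallest is 32
  Remaining [49] -> smallest is 49
Collecting the picks in order gives the sorted list.
Final answer: [-42, -34, -25, 9, 29, 32, 49]


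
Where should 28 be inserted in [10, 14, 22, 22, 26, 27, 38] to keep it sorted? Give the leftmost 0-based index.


List is sorted: [10, 14, 22, 22, 26, 27, 38]
We need the leftmost position where 28 can be inserted, i.e. the first index whose element is >= 28 (or the end of the list if none is).
Binary search with low=0, high=7 (0-based indices):
  low=0, high=7, mid=3: a[3]=22 < 28, so low = 4
  low=4, high=7, mid=5: a[5]=27 < 28, so low = 6
  low=6, high=7, mid=6: a[6]=38 >= 28, so high = 6
Now low = high = 6, so the insertion index is 6.
Final answer: 6


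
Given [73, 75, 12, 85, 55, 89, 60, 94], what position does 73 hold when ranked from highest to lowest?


Sort descending: [94, 89, 85, 75, 73, 60, 55, 12]
Find 73 in the sorted list.
73 is at position 5.
Final answer: 5


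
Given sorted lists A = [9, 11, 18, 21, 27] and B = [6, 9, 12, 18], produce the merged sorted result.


List A: [9, 11, 18, 21, 27]
List B: [6, 9, 12, 18]
Repeatedly compare the front elements and take the smaller:
  9 vs 6 -> take 6
  9 vs 9 -> take 9
  11 vs 9 -> take 9
  11 vs 12 -> take 11
  18 vs 12 -> take 12
  18 vs 18 -> take 18
  21 vs 18 -> take 18
  B is exhausted; append the rest of A: [21, 27]
Final answer: [6, 9, 9, 11, 12, 18, 18, 21, 27]


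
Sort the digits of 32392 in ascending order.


The number 32392 has digits: 3, 2, 3, 9, 2
Sorted: 2, 2, 3, 3, 9
Joining the sorted digits gives the result.
Final answer: 22339


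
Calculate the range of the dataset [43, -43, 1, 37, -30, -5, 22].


Maximum value: 43
Minimum value: -43
Range = 43 - (-43) = 86
Final answer: 86


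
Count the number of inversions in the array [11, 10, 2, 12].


For each element, count the later elements that are smaller than it:
  11 (index 0): smaller elements after it = [10, 2] -> 2
  10 (index 1): smaller elements after it = [2] -> 1
  2 (index 2): smaller elements after it = [] -> 0
Total inversions = 2 + 1 + 0 = 3
Final answer: 3


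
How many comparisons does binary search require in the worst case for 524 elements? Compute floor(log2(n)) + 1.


Binary search halves the search space each step.
Maximum comparisons = floor(log2(524)) + 1
log2(524) = 9.0334
floor(log2(524)) = 9, so 9 + 1 = 10
Final answer: 10


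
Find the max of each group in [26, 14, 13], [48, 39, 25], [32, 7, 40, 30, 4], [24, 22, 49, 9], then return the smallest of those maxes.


Find max of each group:
  Group 1: [26, 14, 13] -> max = 26
  Group 2: [48, 39, 25] -> max = 48
  Group 3: [32, 7, 40, 30, 4] -> max = 40
  Group 4: [24, 22, 49, 9] -> max = 49
Maxes: [26, 48, 40, 49]
Minimum of maxes = 26
Final answer: 26


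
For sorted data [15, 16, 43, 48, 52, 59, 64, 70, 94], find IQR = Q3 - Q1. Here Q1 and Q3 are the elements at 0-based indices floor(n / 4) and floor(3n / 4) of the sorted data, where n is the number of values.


The data has n = 9 elements.
Q1 index = floor(9 / 4) = floor(2.25) = 2; Q3 index = floor(3 * 9 / 4) = floor(6.75) = 6
Q1 = element at index 2 = 43
Q3 = element at index 6 = 64
IQR = 64 - 43 = 21
Final answer: 21


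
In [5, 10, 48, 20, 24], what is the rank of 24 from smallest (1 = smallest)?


Sort ascending: [5, 10, 20, 24, 48]
Find 24 in the sorted list.
24 is at position 4 (1-indexed).
Final answer: 4


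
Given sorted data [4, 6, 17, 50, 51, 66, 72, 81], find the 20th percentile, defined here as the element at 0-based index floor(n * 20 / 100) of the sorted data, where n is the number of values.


The dataset has n = 8 elements.
Index = floor(8 * 20 / 100) = floor(160 / 100) = floor(1.6) = 1
Counting from index 0 in the sorted data, the element at index 1 is 6.
Final answer: 6


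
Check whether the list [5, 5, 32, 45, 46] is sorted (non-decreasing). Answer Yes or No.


Check consecutive pairs:
  5 <= 5? True
  5 <= 32? True
  32 <= 45? True
  45 <= 46? True
Every consecutive pair is in order, so the list is non-decreasing.
Final answer: Yes


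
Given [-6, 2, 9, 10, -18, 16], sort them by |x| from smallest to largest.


Compute absolute values:
  |-6| = 6
  |2| = 2
  |9| = 9
  |10| = 10
  |-18| = 18
  |16| = 16
Absolute values in increasing order: 2 < 6 < 9 < 10 < 16 < 18
Listing the original numbers in that order gives the answer.
Final answer: [2, -6, 9, 10, 16, -18]


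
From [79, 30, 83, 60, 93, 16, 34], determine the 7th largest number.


Sort descending: [93, 83, 79, 60, 34, 30, 16]
The 7th element (1-indexed) is at index 6.
Value = 16
Final answer: 16


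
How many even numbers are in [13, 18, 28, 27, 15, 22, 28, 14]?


Check each element:
  13 is odd
  18 is even
  28 is even
  27 is odd
  15 is odd
  22 is even
  28 is even
  14 is even
Evens: [18, 28, 22, 28, 14]
Count of evens = 5
Final answer: 5


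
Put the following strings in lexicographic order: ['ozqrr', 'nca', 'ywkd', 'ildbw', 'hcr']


Compare strings character by character (the first differing letter decides):
  'hcr' < 'ildbw' since 'h' < 'i' at position 1
  'ildbw' < 'nca' since 'i' < 'n' at position 1
  'nca' < 'ozqrr' since 'n' < 'o' at position 1
  'ozqrr' < 'ywkd' since 'o' < 'y' at position 1
Chaining these comparisons gives the alphabetical order.
Final answer: ['hcr', 'ildbw', 'nca', 'ozqrr', 'ywkd']


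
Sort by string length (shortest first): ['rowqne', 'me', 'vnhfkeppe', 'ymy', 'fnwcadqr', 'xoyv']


Compute lengths:
  'rowqne' has length 6
  'me' has length 2
  'vnhfkeppe' has length 9
  'ymy' has length 3
  'fnwcadqr' has length 8
  'xoyv' has length 4
Lengths in increasing order: 2 < 3 < 4 < 6 < 8 < 9
Listing the words in that order gives the answer.
Final answer: ['me', 'ymy', 'xoyv', 'rowqne', 'fnwcadqr', 'vnhfkeppe']


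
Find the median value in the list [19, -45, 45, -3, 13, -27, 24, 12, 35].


First, sort the list: [-45, -27, -3, 12, 13, 19, 24, 35, 45]
The list has 9 elements (odd count).
The middle index is 4 (0-based), and the element there is 13.
Final answer: 13


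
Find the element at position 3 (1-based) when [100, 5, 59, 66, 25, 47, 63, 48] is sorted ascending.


Sort ascending: [5, 25, 47, 48, 59, 63, 66, 100]
The 3rd element (1-indexed) is at index 2.
Value = 47
Final answer: 47


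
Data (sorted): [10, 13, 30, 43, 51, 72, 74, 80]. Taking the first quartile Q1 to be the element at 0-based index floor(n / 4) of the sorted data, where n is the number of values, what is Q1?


The list has n = 8 elements.
Q1 index = floor(8 / 4) = floor(2) = 2
Counting from index 0 in the sorted data, the element at index 2 is 30.
Final answer: 30


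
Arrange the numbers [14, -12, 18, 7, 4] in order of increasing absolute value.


Compute absolute values:
  |14| = 14
  |-12| = 12
  |18| = 18
  |7| = 7
  |4| = 4
Absolute values in increasing order: 4 < 7 < 12 < 14 < 18
Listing the original numbers in that order gives the answer.
Final answer: [4, 7, -12, 14, 18]


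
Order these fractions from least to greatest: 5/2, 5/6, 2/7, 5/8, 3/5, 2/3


Convert to decimal for comparison:
  5/2 = 2.5
  5/6 = 0.8333
  2/7 = 0.2857
  5/8 = 0.625
  3/5 = 0.6
  2/3 = 0.6667
Decimals in increasing order: 0.2857 < 0.6 < 0.625 < 0.6667 < 0.8333 < 2.5
Writing each back as its fraction gives the sorted order.
Final answer: 2/7, 3/5, 5/8, 2/3, 5/6, 5/2


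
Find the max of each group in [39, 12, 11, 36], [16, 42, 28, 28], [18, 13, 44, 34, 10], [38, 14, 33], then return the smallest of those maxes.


Find max of each group:
  Group 1: [39, 12, 11, 36] -> max = 39
  Group 2: [16, 42, 28, 28] -> max = 42
  Group 3: [18, 13, 44, 34, 10] -> max = 44
  Group 4: [38, 14, 33] -> max = 38
Maxes: [39, 42, 44, 38]
Minimum of maxes = 38
Final answer: 38


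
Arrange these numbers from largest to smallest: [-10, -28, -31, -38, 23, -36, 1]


Original list: [-10, -28, -31, -38, 23, -36, 1]
Repeatedly take the largest remaining element:
  Remaining [-10, -28, -31, -38, 23, -36, 1] -> largest is 23
  Remaining [-10, -28, -31, -38, -36, 1] -> largest is 1
  Remaining [-10, -28, -31, -38, -36] -> largest is -10
  Remaining [-28, -31, -38, -36] -> largest is -28
  Remaining [-31, -38, -36] -> largest is -31
  Remaining [-38, -36] -> largest is -36
  Remaining [-38] -> largest is -38
Collecting the picks in order gives the descending list.
Final answer: [23, 1, -10, -28, -31, -36, -38]


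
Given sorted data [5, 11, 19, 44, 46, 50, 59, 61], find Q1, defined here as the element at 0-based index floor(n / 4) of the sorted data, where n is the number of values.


The list has n = 8 elements.
Q1 index = floor(8 / 4) = floor(2) = 2
Counting from index 0 in the sorted data, the element at index 2 is 19.
Final answer: 19


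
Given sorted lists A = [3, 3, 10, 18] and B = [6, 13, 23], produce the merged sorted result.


List A: [3, 3, 10, 18]
List B: [6, 13, 23]
Repeatedly compare the front elements and take the smaller:
  3 vs 6 -> take 3
  3 vs 6 -> take 3
  10 vs 6 -> take 6
  10 vs 13 -> take 10
  18 vs 13 -> take 13
  18 vs 23 -> take 18
  A is exhausted; append the rest of B: [23]
Final answer: [3, 3, 6, 10, 13, 18, 23]


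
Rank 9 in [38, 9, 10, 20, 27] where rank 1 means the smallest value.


Sort ascending: [9, 10, 20, 27, 38]
Find 9 in the sorted list.
9 is at position 1 (1-indexed).
Final answer: 1


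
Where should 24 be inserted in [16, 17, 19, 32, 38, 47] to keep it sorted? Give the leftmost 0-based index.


List is sorted: [16, 17, 19, 32, 38, 47]
We need the leftmost position where 24 can be inserted, i.e. the first index whose element is >= 24 (or the end of the list if none is).
Binary search with low=0, high=6 (0-based indices):
  low=0, high=6, mid=3: a[3]=32 >= 24, so high = 3
  low=0, high=3, mid=1: a[1]=17 < 24, so low = 2
  low=2, high=3, mid=2: a[2]=19 < 24, so low = 3
Now low = high = 3, so the insertion index is 3.
Final answer: 3


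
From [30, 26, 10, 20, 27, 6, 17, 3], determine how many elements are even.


Check each element:
  30 is even
  26 is even
  10 is even
  20 is even
  27 is odd
  6 is even
  17 is odd
  3 is odd
Evens: [30, 26, 10, 20, 6]
Count of evens = 5
Final answer: 5


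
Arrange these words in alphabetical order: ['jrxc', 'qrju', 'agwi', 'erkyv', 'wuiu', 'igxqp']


Compare strings character by character (the first differing letter decides):
  'agwi' < 'erkyv' since 'a' < 'e' at position 1
  'erkyv' < 'igxqp' since 'e' < 'i' at position 1
  'igxqp' < 'jrxc' since 'i' < 'j' at position 1
  'jrxc' < 'qrju' since 'j' < 'q' at position 1
  'qrju' < 'wuiu' since 'q' < 'w' at position 1
Chaining these comparisons gives the alphabetical order.
Final answer: ['agwi', 'erkyv', 'igxqp', 'jrxc', 'qrju', 'wuiu']


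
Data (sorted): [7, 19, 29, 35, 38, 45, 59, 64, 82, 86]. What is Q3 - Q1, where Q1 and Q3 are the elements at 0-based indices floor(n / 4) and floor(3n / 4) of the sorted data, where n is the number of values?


The data has n = 10 elements.
Q1 index = floor(10 / 4) = floor(2.5) = 2; Q3 index = floor(3 * 10 / 4) = floor(7.5) = 7
Q1 = element at index 2 = 29
Q3 = element at index 7 = 64
IQR = 64 - 29 = 35
Final answer: 35


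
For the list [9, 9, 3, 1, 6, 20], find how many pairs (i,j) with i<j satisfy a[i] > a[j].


For each element, count the later elements that are smaller than it:
  9 (index 0): smaller elements after it = [3, 1, 6] -> 3
  9 (index 1): smaller elements after it = [3, 1, 6] -> 3
  3 (index 2): smaller elements after it = [1] -> 1
  1 (index 3): smaller elements after it = [] -> 0
  6 (index 4): smaller elements after it = [] -> 0
Total inversions = 3 + 3 + 1 + 0 + 0 = 7
Final answer: 7


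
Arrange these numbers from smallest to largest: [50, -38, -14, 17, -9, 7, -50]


Original list: [50, -38, -14, 17, -9, 7, -50]
Repeatedly take the smallest remaining element:
  Remaining [50, -38, -14, 17, -9, 7, -50] -> smallest is -50
  Remaining [50, -38, -14, 17, -9, 7] -> smallest is -38
  Remaining [50, -14, 17, -9, 7] -> smallest is -14
  Remaining [50, 17, -9, 7] -> smallest is -9
  Remaining [50, 17, 7] -> smallest is 7
  Remaining [50, 17] -> smallest is 17
  Remaining [50] -> smallest is 50
Collecting the picks in order gives the sorted list.
Final answer: [-50, -38, -14, -9, 7, 17, 50]


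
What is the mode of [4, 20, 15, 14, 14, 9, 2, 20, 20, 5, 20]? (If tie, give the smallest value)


Count the frequency of each value:
  2 appears 1 time(s)
  4 appears 1 time(s)
  5 appears 1 time(s)
  9 appears 1 time(s)
  14 appears 2 time(s)
  15 appears 1 time(s)
  20 appears 4 time(s)
Maximum frequency is 4.
Only 20 reaches that frequency, so it is the mode.
Final answer: 20


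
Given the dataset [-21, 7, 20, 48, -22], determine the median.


First, sort the list: [-22, -21, 7, 20, 48]
The list has 5 elements (odd count).
The middle index is 2 (0-based), and the element there is 7.
Final answer: 7


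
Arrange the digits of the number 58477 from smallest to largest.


The number 58477 has digits: 5, 8, 4, 7, 7
Sorted: 4, 5, 7, 7, 8
Joining the sorted digits gives the result.
Final answer: 45778


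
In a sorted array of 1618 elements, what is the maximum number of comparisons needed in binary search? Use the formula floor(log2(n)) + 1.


Binary search halves the search space each step.
Maximum comparisons = floor(log2(1618)) + 1
log2(1618) = 10.66
floor(log2(1618)) = 10, so 10 + 1 = 11
Final answer: 11


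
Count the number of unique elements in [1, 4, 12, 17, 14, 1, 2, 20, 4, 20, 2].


List all unique values:
Distinct values: [1, 2, 4, 12, 14, 17, 20]
Count = 7
Final answer: 7


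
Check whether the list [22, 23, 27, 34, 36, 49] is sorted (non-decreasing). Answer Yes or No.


Check consecutive pairs:
  22 <= 23? True
  23 <= 27? True
  27 <= 34? True
  34 <= 36? True
  36 <= 49? True
Every consecutive pair is in order, so the list is non-decreasing.
Final answer: Yes


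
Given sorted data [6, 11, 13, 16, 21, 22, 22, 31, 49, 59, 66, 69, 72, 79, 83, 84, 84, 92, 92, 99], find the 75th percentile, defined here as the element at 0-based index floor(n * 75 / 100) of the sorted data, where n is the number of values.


The dataset has n = 20 elements.
Index = floor(20 * 75 / 100) = floor(1500 / 100) = floor(15) = 15
Counting from index 0 in the sorted data, the element at index 15 is 84.
Final answer: 84


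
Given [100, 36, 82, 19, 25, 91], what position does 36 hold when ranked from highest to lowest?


Sort descending: [100, 91, 82, 36, 25, 19]
Find 36 in the sorted list.
36 is at position 4.
Final answer: 4


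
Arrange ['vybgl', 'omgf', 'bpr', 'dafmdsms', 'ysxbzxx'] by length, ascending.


Compute lengths:
  'vybgl' has length 5
  'omgf' has length 4
  'bpr' has length 3
  'dafmdsms' has length 8
  'ysxbzxx' has length 7
Lengths in increasing order: 3 < 4 < 5 < 7 < 8
Listing the words in that order gives the answer.
Final answer: ['bpr', 'omgf', 'vybgl', 'ysxbzxx', 'dafmdsms']


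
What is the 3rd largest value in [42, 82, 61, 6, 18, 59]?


Sort descending: [82, 61, 59, 42, 18, 6]
The 3rd element (1-indexed) is at index 2.
Value = 59
Final answer: 59


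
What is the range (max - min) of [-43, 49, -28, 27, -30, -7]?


Maximum value: 49
Minimum value: -43
Range = 49 - (-43) = 92
Final answer: 92


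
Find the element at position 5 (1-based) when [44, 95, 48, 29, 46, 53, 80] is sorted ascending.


Sort ascending: [29, 44, 46, 48, 53, 80, 95]
The 5th element (1-indexed) is at index 4.
Value = 53
Final answer: 53


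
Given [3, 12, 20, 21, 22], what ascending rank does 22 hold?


Sort ascending: [3, 12, 20, 21, 22]
Find 22 in the sorted list.
22 is at position 5 (1-indexed).
Final answer: 5


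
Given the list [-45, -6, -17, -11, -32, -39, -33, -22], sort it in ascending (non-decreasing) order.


Original list: [-45, -6, -17, -11, -32, -39, -33, -22]
Repeatedly take the smallest remaining element:
  Remaining [-45, -6, -17, -11, -32, -39, -33, -22] -> smallest is -45
  Remaining [-6, -17, -11, -32, -39, -33, -22] -> smallest is -39
  Remaining [-6, -17, -11, -32, -33, -22] -> smallest is -33
  Remaining [-6, -17, -11, -32, -22] -> smallest is -32
  Remaining [-6, -17, -11, -22] -> smallest is -22
  Remaining [-6, -17, -11] -> smallest is -17
  Remaining [-6, -11] -> smallest is -11
  Remaining [-6] -> smallest is -6
Collecting the picks in order gives the sorted list.
Final answer: [-45, -39, -33, -32, -22, -17, -11, -6]


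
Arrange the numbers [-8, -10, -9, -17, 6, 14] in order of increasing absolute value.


Compute absolute values:
  |-8| = 8
  |-10| = 10
  |-9| = 9
  |-17| = 17
  |6| = 6
  |14| = 14
Absolute values in increasing order: 6 < 8 < 9 < 10 < 14 < 17
Listing the original numbers in that order gives the answer.
Final answer: [6, -8, -9, -10, 14, -17]


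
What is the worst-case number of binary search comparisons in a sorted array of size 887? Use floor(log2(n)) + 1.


Binary search halves the search space each step.
Maximum comparisons = floor(log2(887)) + 1
log2(887) = 9.7928
floor(log2(887)) = 9, so 9 + 1 = 10
Final answer: 10


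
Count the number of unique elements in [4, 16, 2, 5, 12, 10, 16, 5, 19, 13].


List all unique values:
Distinct values: [2, 4, 5, 10, 12, 13, 16, 19]
Count = 8
Final answer: 8


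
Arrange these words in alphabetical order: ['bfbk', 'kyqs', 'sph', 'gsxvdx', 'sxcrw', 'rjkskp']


Compare strings character by character (the first differing letter decides):
  'bfbk' < 'gsxvdx' since 'b' < 'g' at position 1
  'gsxvdx' < 'kyqs' since 'g' < 'k' at position 1
  'kyqs' < 'rjkskp' since 'k' < 'r' at position 1
  'rjkskp' < 'sph' since 'r' < 's' at position 1
  'sph' < 'sxcrw' since 'p' < 'x' at position 2
Chaining these comparisons gives the alphabetical order.
Final answer: ['bfbk', 'gsxvdx', 'kyqs', 'rjkskp', 'sph', 'sxcrw']


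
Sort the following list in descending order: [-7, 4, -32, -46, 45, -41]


Original list: [-7, 4, -32, -46, 45, -41]
Repeatedly take the largest remaining element:
  Remaining [-7, 4, -32, -46, 45, -41] -> largest is 45
  Remaining [-7, 4, -32, -46, -41] -> largest is 4
  Remaining [-7, -32, -46, -41] -> largest is -7
  Remaining [-32, -46, -41] -> largest is -32
  Remaining [-46, -41] -> largest is -41
  Remaining [-46] -> largest is -46
Collecting the picks in order gives the descending list.
Final answer: [45, 4, -7, -32, -41, -46]


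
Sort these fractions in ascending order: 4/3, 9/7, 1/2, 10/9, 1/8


Convert to decimal for comparison:
  4/3 = 1.3333
  9/7 = 1.2857
  1/2 = 0.5
  10/9 = 1.1111
  1/8 = 0.125
Decimals in increasing order: 0.125 < 0.5 < 1.1111 < 1.2857 < 1.3333
Writing each back as its fraction gives the sorted order.
Final answer: 1/8, 1/2, 10/9, 9/7, 4/3


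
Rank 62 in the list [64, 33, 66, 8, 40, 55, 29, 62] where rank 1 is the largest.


Sort descending: [66, 64, 62, 55, 40, 33, 29, 8]
Find 62 in the sorted list.
62 is at position 3.
Final answer: 3


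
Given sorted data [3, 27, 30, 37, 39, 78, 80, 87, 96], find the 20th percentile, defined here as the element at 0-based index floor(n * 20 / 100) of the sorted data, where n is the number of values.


The dataset has n = 9 elements.
Index = floor(9 * 20 / 100) = floor(180 / 100) = floor(1.8) = 1
Counting from index 0 in the sorted data, the element at index 1 is 27.
Final answer: 27


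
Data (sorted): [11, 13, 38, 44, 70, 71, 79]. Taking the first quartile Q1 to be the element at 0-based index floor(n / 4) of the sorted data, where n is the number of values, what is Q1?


The list has n = 7 elements.
Q1 index = floor(7 / 4) = floor(1.75) = 1
Counting from index 0 in the sorted data, the element at index 1 is 13.
Final answer: 13


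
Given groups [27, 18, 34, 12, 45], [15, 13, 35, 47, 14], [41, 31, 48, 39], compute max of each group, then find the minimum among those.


Find max of each group:
  Group 1: [27, 18, 34, 12, 45] -> max = 45
  Group 2: [15, 13, 35, 47, 14] -> max = 47
  Group 3: [41, 31, 48, 39] -> max = 48
Maxes: [45, 47, 48]
Minimum of maxes = 45
Final answer: 45


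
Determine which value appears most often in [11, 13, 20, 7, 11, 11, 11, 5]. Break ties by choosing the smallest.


Count the frequency of each value:
  5 appears 1 time(s)
  7 appears 1 time(s)
  11 appears 4 time(s)
  13 appears 1 time(s)
  20 appears 1 time(s)
Maximum frequency is 4.
Only 11 reaches that frequency, so it is the mode.
Final answer: 11


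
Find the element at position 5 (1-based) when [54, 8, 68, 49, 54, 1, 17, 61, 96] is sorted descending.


Sort descending: [96, 68, 61, 54, 54, 49, 17, 8, 1]
The 5th element (1-indexed) is at index 4.
Value = 54
Final answer: 54


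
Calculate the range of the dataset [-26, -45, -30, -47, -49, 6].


Maximum value: 6
Minimum value: -49
Range = 6 - (-49) = 55
Final answer: 55


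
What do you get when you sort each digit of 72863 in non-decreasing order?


The number 72863 has digits: 7, 2, 8, 6, 3
Sorted: 2, 3, 6, 7, 8
Joining the sorted digits gives the result.
Final answer: 23678


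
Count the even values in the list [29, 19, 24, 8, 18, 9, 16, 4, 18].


Check each element:
  29 is odd
  19 is odd
  24 is even
  8 is even
  18 is even
  9 is odd
  16 is even
  4 is even
  18 is even
Evens: [24, 8, 18, 16, 4, 18]
Count of evens = 6
Final answer: 6


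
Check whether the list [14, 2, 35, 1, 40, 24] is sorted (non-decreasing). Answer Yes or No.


Check consecutive pairs:
  14 <= 2? False
  2 <= 35? True
  35 <= 1? False
  1 <= 40? True
  40 <= 24? False
3 consecutive pair(s) are out of order, so the list is not sorted.
Final answer: No


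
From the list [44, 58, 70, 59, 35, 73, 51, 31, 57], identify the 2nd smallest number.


Sort ascending: [31, 35, 44, 51, 57, 58, 59, 70, 73]
The 2nd element (1-indexed) is at index 1.
Value = 35
Final answer: 35


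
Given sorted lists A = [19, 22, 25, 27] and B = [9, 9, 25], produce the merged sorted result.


List A: [19, 22, 25, 27]
List B: [9, 9, 25]
Repeatedly compare the front elements and take the smaller:
  19 vs 9 -> take 9
  19 vs 9 -> take 9
  19 vs 25 -> take 19
  22 vs 25 -> take 22
  25 vs 25 -> take 25
  27 vs 25 -> take 25
  B is exhausted; append the rest of A: [27]
Final answer: [9, 9, 19, 22, 25, 25, 27]


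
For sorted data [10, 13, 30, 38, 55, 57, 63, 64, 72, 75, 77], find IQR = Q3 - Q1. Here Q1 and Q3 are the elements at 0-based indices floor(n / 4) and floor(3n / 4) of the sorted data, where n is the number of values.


The data has n = 11 elements.
Q1 index = floor(11 / 4) = floor(2.75) = 2; Q3 index = floor(3 * 11 / 4) = floor(8.25) = 8
Q1 = element at index 2 = 30
Q3 = element at index 8 = 72
IQR = 72 - 30 = 42
Final answer: 42


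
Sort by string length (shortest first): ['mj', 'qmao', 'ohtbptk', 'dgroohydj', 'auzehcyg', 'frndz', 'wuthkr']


Compute lengths:
  'mj' has length 2
  'qmao' has length 4
  'ohtbptk' has length 7
  'dgroohydj' has length 9
  'auzehcyg' has length 8
  'frndz' has length 5
  'wuthkr' has length 6
Lengths in increasing order: 2 < 4 < 5 < 6 < 7 < 8 < 9
Listing the words in that order gives the answer.
Final answer: ['mj', 'qmao', 'frndz', 'wuthkr', 'ohtbptk', 'auzehcyg', 'dgroohydj']


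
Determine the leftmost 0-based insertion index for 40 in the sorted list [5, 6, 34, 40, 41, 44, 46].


List is sorted: [5, 6, 34, 40, 41, 44, 46]
We need the leftmost position where 40 can be inserted, i.e. the first index whose element is >= 40 (or the end of the list if none is).
Binary search with low=0, high=7 (0-based indices):
  low=0, high=7, mid=3: a[3]=40 >= 40, so high = 3
  low=0, high=3, mid=1: a[1]=6 < 40, so low = 2
  low=2, high=3, mid=2: a[2]=34 < 40, so low = 3
Now low = high = 3, so the insertion index is 3.
Final answer: 3


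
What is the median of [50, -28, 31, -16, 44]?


First, sort the list: [-28, -16, 31, 44, 50]
The list has 5 elements (odd count).
The middle index is 2 (0-based), and the element there is 31.
Final answer: 31


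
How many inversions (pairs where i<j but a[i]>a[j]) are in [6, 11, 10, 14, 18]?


For each element, count the later elements that are smaller than it:
  6 (index 0): smaller elements after it = [] -> 0
  11 (index 1): smaller elements after it = [10] -> 1
  10 (index 2): smaller elements after it = [] -> 0
  14 (index 3): smaller elements after it = [] -> 0
Total inversions = 0 + 1 + 0 + 0 = 1
Final answer: 1


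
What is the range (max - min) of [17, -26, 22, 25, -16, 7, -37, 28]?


Maximum value: 28
Minimum value: -37
Range = 28 - (-37) = 65
Final answer: 65


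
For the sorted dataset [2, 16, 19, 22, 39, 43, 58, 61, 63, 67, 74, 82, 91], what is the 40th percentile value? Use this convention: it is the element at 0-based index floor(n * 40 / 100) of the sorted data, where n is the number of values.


The dataset has n = 13 elements.
Index = floor(13 * 40 / 100) = floor(520 / 100) = floor(5.2) = 5
Counting from index 0 in the sorted data, the element at index 5 is 43.
Final answer: 43


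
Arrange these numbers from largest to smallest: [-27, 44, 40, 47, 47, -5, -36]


Original list: [-27, 44, 40, 47, 47, -5, -36]
Repeatedly take the largest remaining element:
  Remaining [-27, 44, 40, 47, 47, -5, -36] -> largest is 47
  Remaining [-27, 44, 40, 47, -5, -36] -> largest is 47
  Remaining [-27, 44, 40, -5, -36] -> largest is 44
  Remaining [-27, 40, -5, -36] -> largest is 40
  Remaining [-27, -5, -36] -> largest is -5
  Remaining [-27, -36] -> largest is -27
  Remaining [-36] -> largest is -36
Collecting the picks in order gives the descending list.
Final answer: [47, 47, 44, 40, -5, -27, -36]
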